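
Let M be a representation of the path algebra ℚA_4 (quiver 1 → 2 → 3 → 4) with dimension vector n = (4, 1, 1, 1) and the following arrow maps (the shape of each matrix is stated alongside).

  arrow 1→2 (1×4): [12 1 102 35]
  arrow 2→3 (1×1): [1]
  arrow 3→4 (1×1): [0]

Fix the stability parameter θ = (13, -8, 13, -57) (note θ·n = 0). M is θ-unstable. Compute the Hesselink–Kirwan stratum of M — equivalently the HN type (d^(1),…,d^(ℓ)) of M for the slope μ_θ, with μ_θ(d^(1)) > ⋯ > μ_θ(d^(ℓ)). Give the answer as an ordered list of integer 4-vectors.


Via rank(M_{q-1}∘⋯∘M_p): M ≅ I[1,1]^3, I[1,3], I[4,4].
μ_θ-semistable layers: μ^(1)=13; μ^(2)=5/2; μ^(3)=-57

((3, 0, 1, 0); (1, 1, 0, 0); (0, 0, 0, 1))


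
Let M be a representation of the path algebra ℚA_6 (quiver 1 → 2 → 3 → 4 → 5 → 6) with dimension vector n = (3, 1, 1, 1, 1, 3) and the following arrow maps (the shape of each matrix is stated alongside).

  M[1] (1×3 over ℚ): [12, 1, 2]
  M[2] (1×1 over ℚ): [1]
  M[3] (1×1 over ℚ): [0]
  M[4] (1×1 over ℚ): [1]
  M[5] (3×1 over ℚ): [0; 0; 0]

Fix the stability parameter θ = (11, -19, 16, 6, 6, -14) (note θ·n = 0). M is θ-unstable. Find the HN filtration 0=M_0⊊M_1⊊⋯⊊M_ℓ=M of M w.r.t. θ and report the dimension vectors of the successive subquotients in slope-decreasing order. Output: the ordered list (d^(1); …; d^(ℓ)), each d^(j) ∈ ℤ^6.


Interval decomposition of M: I[1,1]^2, I[1,3], I[4,5], I[6,6]^3.
HN type (ℓ=5): μ^(1)=16; μ^(2)=11; μ^(3)=6; μ^(4)=-4; μ^(5)=-14

((0, 0, 1, 0, 0, 0); (2, 0, 0, 0, 0, 0); (0, 0, 0, 1, 1, 0); (1, 1, 0, 0, 0, 0); (0, 0, 0, 0, 0, 3))


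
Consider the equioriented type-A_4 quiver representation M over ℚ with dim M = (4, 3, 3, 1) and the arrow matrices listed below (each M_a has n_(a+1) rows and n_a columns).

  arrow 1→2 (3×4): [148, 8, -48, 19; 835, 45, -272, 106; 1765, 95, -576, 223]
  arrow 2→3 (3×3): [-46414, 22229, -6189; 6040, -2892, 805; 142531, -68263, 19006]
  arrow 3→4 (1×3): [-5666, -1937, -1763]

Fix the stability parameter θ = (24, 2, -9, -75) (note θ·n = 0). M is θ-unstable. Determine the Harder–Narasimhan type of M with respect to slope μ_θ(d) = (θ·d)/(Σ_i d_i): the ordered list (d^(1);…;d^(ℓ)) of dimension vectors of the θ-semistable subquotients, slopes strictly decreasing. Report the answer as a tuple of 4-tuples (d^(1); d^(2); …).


Barcode: M ≅ I[1,1]^2, I[1,3], I[1,4], I[2,3]. HN layers by μ_θ (4 steps, strictly decreasing):
  μ^(1)=24; μ^(2)=17/3; μ^(3)=-7/2; μ^(4)=-29/2

((2, 0, 0, 0); (1, 1, 1, 0); (0, 1, 1, 0); (1, 1, 1, 1))


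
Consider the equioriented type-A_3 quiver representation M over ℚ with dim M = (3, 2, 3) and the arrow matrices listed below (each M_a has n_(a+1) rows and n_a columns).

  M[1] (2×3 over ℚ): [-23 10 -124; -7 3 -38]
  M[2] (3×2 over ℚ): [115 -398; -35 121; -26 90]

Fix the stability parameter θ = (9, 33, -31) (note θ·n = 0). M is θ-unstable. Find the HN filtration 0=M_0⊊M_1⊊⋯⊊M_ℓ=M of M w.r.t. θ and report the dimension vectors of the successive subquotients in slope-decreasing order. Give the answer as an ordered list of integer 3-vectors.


Interval decomposition of M: I[1,1], I[1,3]^2, I[3,3].
HN type (ℓ=3): μ^(1)=9; μ^(2)=11/3; μ^(3)=-31

((1, 0, 0); (2, 2, 2); (0, 0, 1))


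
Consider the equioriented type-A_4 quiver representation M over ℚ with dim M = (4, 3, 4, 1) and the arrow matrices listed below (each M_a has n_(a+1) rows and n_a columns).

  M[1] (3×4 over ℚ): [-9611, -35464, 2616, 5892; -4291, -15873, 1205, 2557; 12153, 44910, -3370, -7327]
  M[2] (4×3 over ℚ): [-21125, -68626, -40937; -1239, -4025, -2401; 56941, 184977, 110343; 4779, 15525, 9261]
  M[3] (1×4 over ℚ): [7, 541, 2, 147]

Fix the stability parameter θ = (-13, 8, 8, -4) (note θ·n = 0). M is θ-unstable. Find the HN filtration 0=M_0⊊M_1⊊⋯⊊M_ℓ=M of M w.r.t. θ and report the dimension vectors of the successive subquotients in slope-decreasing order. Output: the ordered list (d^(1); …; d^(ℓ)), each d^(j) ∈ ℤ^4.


Via rank(M_{q-1}∘⋯∘M_p): M ≅ I[1,1], I[1,2], I[1,3], I[1,4], I[3,3]^2.
μ_θ-semistable layers: μ^(1)=8; μ^(2)=4; μ^(3)=-13

((0, 2, 3, 0); (0, 1, 1, 1); (4, 0, 0, 0))


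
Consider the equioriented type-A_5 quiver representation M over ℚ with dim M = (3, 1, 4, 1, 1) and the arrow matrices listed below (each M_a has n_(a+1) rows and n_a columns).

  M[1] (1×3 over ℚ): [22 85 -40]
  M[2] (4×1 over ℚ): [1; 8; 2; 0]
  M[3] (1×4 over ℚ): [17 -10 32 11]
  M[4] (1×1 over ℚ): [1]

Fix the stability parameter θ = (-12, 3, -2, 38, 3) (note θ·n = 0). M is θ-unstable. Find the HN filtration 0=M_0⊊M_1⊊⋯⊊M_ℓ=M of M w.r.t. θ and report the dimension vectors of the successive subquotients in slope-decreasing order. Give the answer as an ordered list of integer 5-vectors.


Via rank(M_{q-1}∘⋯∘M_p): M ≅ I[1,1]^2, I[1,5], I[3,3]^3.
μ_θ-semistable layers: μ^(1)=41/2; μ^(2)=1/2; μ^(3)=-2; μ^(4)=-12

((0, 0, 0, 1, 1); (0, 1, 1, 0, 0); (0, 0, 3, 0, 0); (3, 0, 0, 0, 0))


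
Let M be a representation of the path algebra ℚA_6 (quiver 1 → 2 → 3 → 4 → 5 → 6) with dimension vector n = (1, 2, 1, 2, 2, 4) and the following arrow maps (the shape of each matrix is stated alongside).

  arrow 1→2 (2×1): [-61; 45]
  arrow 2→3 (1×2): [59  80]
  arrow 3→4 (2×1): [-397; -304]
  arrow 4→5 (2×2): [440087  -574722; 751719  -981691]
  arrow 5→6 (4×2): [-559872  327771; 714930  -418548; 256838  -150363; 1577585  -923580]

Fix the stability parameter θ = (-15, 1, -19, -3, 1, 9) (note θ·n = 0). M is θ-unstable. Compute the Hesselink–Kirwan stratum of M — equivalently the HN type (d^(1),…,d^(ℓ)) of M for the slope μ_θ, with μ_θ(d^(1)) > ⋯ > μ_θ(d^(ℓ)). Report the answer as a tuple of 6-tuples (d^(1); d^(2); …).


Interval decomposition of M: I[1,6], I[2,2], I[4,6], I[6,6]^2.
HN type (ℓ=5): μ^(1)=9; μ^(2)=1; μ^(3)=-3; μ^(4)=-9; μ^(5)=-15

((0, 0, 0, 0, 0, 4); (0, 1, 0, 0, 2, 0); (0, 0, 0, 2, 0, 0); (0, 1, 1, 0, 0, 0); (1, 0, 0, 0, 0, 0))


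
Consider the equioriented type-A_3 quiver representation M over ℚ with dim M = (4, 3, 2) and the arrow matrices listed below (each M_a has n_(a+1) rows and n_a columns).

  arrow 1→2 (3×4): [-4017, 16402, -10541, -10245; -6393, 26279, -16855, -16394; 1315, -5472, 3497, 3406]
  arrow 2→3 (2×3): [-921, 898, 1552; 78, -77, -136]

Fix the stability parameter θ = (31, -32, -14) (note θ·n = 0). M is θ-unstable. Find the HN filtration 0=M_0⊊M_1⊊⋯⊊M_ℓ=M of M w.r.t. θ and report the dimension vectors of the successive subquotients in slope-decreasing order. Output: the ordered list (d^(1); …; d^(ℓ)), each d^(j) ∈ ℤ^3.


Via rank(M_{q-1}∘⋯∘M_p): M ≅ I[1,1], I[1,2], I[1,3]^2.
μ_θ-semistable layers: μ^(1)=31; μ^(2)=-1/2; μ^(3)=-5

((1, 0, 0); (1, 1, 0); (2, 2, 2))


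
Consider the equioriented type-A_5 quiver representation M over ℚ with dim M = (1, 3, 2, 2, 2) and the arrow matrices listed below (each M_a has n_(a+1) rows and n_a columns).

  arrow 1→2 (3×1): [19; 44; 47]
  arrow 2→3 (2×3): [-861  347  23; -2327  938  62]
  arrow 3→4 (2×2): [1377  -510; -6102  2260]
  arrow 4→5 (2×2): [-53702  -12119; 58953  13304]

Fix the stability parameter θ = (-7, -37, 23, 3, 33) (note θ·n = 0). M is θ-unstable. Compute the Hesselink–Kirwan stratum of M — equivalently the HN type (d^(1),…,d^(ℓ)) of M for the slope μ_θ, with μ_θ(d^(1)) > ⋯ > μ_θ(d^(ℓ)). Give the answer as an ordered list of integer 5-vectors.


Interval decomposition of M: I[1,3], I[2,2], I[2,5], I[4,5].
HN type (ℓ=6): μ^(1)=33; μ^(2)=23; μ^(3)=13; μ^(4)=3; μ^(5)=-22; μ^(6)=-37

((0, 0, 0, 0, 2); (0, 0, 1, 0, 0); (0, 0, 1, 1, 0); (0, 0, 0, 1, 0); (1, 1, 0, 0, 0); (0, 2, 0, 0, 0))


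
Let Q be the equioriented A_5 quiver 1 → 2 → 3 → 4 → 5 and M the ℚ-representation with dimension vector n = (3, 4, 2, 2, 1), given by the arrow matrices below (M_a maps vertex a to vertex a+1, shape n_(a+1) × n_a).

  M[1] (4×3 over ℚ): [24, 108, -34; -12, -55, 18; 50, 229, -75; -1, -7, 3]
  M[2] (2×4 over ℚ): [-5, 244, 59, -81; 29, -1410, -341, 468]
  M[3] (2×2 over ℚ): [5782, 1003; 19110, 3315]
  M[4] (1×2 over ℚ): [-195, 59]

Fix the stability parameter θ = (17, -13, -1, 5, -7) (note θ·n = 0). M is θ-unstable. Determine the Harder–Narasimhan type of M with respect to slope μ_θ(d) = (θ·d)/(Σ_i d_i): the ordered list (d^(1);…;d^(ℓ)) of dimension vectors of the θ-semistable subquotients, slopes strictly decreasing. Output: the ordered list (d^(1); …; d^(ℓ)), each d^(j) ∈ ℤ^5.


Barcode: M ≅ I[1,2], I[1,3], I[1,4], I[2,2], I[4,5]. HN layers by μ_θ (5 steps, strictly decreasing):
  μ^(1)=5; μ^(2)=2; μ^(3)=1; μ^(4)=-1; μ^(5)=-13

((0, 0, 0, 1, 0); (1, 1, 0, 0, 0); (2, 2, 2, 0, 0); (0, 0, 0, 1, 1); (0, 1, 0, 0, 0))


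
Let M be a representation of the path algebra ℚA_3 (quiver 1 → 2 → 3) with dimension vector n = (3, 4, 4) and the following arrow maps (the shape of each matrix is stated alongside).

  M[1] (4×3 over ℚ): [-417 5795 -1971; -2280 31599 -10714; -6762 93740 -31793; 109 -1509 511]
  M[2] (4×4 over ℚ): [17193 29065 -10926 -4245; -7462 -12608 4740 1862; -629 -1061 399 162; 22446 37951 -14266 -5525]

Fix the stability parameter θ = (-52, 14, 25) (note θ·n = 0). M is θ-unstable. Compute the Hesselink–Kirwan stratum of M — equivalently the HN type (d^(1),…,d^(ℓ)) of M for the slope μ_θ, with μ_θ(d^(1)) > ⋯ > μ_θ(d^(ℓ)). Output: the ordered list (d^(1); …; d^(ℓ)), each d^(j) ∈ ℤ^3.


Interval decomposition of M: I[1,3]^3, I[2,3].
HN type (ℓ=3): μ^(1)=25; μ^(2)=14; μ^(3)=-52

((0, 0, 4); (0, 4, 0); (3, 0, 0))


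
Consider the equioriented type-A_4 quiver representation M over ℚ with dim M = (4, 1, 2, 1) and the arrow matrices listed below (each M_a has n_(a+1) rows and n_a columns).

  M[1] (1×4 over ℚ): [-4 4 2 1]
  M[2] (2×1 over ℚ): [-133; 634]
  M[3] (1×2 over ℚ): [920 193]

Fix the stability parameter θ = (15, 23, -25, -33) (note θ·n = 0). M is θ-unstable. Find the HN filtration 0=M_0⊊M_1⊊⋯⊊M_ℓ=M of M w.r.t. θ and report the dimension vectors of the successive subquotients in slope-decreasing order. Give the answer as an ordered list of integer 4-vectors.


Via rank(M_{q-1}∘⋯∘M_p): M ≅ I[1,1]^3, I[1,4], I[3,3].
μ_θ-semistable layers: μ^(1)=15; μ^(2)=-5; μ^(3)=-25

((3, 0, 0, 0); (1, 1, 1, 1); (0, 0, 1, 0))


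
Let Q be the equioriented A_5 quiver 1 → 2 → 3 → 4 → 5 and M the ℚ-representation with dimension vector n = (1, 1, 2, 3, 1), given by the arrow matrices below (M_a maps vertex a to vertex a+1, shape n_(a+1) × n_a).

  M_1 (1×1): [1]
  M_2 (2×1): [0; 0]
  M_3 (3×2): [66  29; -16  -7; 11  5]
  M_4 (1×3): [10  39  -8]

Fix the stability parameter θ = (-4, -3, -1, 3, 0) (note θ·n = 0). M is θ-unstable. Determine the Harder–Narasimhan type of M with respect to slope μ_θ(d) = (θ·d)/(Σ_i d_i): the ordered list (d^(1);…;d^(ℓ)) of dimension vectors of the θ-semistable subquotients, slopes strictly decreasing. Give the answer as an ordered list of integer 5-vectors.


Interval decomposition of M: I[1,2], I[3,4], I[3,5], I[4,4].
HN type (ℓ=5): μ^(1)=3; μ^(2)=3/2; μ^(3)=-1; μ^(4)=-3; μ^(5)=-4

((0, 0, 0, 2, 0); (0, 0, 0, 1, 1); (0, 0, 2, 0, 0); (0, 1, 0, 0, 0); (1, 0, 0, 0, 0))


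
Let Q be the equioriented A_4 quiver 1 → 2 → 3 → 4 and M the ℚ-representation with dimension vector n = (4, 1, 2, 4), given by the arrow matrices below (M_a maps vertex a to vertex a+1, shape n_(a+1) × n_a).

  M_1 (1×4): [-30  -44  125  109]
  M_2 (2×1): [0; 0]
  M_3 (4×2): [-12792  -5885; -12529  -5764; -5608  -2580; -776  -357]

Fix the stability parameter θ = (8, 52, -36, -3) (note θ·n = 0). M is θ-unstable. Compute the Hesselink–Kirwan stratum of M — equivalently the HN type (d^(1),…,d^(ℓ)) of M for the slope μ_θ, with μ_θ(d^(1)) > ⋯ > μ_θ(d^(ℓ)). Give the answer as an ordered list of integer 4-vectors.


Interval decomposition of M: I[1,1]^3, I[1,2], I[3,4]^2, I[4,4]^2.
HN type (ℓ=4): μ^(1)=52; μ^(2)=8; μ^(3)=-3; μ^(4)=-36

((0, 1, 0, 0); (4, 0, 0, 0); (0, 0, 0, 4); (0, 0, 2, 0))


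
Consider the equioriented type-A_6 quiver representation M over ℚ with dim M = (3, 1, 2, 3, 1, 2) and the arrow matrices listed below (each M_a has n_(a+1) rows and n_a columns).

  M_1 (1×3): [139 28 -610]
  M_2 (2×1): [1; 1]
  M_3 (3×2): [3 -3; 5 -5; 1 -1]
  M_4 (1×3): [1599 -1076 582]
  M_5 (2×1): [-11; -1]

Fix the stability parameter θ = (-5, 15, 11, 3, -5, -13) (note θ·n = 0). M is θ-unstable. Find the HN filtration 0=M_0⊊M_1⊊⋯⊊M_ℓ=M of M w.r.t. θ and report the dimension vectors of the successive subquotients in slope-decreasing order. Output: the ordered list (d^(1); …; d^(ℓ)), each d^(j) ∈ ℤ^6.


Barcode: M ≅ I[1,1]^2, I[1,3], I[3,6], I[4,4]^2, I[6,6]. HN layers by μ_θ (5 steps, strictly decreasing):
  μ^(1)=13; μ^(2)=3; μ^(3)=-1; μ^(4)=-5; μ^(5)=-13

((0, 1, 1, 0, 0, 0); (0, 0, 0, 2, 0, 0); (0, 0, 1, 1, 1, 1); (3, 0, 0, 0, 0, 0); (0, 0, 0, 0, 0, 1))


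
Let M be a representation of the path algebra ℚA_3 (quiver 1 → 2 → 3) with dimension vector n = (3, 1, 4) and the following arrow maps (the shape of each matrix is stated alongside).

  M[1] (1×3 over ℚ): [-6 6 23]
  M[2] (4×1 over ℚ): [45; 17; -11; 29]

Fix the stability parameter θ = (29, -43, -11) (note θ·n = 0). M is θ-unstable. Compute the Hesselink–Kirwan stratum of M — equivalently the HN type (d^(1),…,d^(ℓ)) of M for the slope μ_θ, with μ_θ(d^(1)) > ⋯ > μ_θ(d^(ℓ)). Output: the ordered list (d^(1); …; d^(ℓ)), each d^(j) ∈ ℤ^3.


Barcode: M ≅ I[1,1]^2, I[1,3], I[3,3]^3. HN layers by μ_θ (3 steps, strictly decreasing):
  μ^(1)=29; μ^(2)=-25/3; μ^(3)=-11

((2, 0, 0); (1, 1, 1); (0, 0, 3))


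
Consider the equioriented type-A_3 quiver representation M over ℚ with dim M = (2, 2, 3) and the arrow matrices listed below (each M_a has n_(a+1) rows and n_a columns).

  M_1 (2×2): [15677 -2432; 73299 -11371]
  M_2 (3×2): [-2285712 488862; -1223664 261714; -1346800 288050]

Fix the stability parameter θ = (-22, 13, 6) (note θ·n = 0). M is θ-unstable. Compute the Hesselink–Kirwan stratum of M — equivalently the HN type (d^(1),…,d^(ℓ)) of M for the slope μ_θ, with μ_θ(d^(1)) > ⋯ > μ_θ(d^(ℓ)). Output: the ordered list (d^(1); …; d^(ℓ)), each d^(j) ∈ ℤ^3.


Via rank(M_{q-1}∘⋯∘M_p): M ≅ I[1,2], I[1,3], I[3,3]^2.
μ_θ-semistable layers: μ^(1)=13; μ^(2)=19/2; μ^(3)=6; μ^(4)=-22

((0, 1, 0); (0, 1, 1); (0, 0, 2); (2, 0, 0))


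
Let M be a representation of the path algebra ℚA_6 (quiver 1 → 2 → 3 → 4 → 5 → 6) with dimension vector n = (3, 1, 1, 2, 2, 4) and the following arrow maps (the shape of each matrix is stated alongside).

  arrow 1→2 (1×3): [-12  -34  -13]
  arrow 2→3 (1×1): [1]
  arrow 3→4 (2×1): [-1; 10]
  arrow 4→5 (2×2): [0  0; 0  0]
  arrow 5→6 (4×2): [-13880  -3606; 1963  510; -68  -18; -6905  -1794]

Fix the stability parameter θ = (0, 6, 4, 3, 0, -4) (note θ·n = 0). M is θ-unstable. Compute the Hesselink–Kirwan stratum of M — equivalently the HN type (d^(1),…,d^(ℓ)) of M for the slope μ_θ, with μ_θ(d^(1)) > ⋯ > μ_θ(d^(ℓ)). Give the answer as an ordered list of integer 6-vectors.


Barcode: M ≅ I[1,1]^2, I[1,4], I[4,4], I[5,6]^2, I[6,6]^2. HN layers by μ_θ (5 steps, strictly decreasing):
  μ^(1)=13/3; μ^(2)=3; μ^(3)=0; μ^(4)=-2; μ^(5)=-4

((0, 1, 1, 1, 0, 0); (0, 0, 0, 1, 0, 0); (3, 0, 0, 0, 0, 0); (0, 0, 0, 0, 2, 2); (0, 0, 0, 0, 0, 2))


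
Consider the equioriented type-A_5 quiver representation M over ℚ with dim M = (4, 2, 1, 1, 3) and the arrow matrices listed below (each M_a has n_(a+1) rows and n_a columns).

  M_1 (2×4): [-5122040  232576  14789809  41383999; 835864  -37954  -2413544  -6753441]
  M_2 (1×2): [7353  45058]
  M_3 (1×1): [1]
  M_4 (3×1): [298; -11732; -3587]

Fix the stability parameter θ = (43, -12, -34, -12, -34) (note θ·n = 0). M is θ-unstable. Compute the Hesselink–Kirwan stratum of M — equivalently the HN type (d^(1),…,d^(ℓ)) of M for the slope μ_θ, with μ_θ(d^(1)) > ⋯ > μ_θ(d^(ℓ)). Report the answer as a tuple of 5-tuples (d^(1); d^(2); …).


Barcode: M ≅ I[1,1]^2, I[1,2], I[1,5], I[5,5]^2. HN layers by μ_θ (4 steps, strictly decreasing):
  μ^(1)=43; μ^(2)=31/2; μ^(3)=-49/5; μ^(4)=-34

((2, 0, 0, 0, 0); (1, 1, 0, 0, 0); (1, 1, 1, 1, 1); (0, 0, 0, 0, 2))


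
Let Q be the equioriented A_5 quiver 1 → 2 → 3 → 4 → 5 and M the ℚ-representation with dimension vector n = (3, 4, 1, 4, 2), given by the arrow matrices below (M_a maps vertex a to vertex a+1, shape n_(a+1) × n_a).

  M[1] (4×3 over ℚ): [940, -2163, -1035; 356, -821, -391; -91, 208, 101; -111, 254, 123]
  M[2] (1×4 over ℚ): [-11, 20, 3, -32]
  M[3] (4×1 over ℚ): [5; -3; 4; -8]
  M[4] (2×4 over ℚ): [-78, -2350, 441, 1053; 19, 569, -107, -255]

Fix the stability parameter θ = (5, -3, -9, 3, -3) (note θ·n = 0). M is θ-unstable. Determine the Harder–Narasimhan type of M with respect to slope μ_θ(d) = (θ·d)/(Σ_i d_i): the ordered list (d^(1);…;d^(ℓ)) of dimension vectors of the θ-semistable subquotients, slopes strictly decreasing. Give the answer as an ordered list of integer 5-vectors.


Via rank(M_{q-1}∘⋯∘M_p): M ≅ I[1,2]^2, I[1,4], I[2,2], I[4,4], I[4,5]^2.
μ_θ-semistable layers: μ^(1)=3; μ^(2)=1; μ^(3)=0; μ^(4)=-7/3; μ^(5)=-3

((0, 0, 0, 2, 0); (2, 2, 0, 0, 0); (0, 0, 0, 2, 2); (1, 1, 1, 0, 0); (0, 1, 0, 0, 0))


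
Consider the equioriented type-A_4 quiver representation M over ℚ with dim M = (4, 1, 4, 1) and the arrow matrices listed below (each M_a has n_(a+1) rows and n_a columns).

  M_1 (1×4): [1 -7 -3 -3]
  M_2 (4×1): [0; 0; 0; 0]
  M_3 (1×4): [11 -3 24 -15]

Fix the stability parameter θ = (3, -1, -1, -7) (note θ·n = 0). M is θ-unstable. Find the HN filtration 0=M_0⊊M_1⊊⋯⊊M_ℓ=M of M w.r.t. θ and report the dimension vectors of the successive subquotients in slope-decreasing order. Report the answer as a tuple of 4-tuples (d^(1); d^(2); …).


Barcode: M ≅ I[1,1]^3, I[1,2], I[3,3]^3, I[3,4]. HN layers by μ_θ (4 steps, strictly decreasing):
  μ^(1)=3; μ^(2)=1; μ^(3)=-1; μ^(4)=-4

((3, 0, 0, 0); (1, 1, 0, 0); (0, 0, 3, 0); (0, 0, 1, 1))


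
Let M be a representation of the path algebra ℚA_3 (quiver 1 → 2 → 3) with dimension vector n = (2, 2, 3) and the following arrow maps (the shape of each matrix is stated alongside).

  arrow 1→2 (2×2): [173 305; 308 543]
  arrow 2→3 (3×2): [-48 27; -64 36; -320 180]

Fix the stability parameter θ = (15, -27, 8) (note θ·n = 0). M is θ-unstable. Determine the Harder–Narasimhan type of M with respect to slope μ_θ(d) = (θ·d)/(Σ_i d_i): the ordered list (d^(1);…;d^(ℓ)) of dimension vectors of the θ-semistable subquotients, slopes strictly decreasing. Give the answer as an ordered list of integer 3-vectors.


Via rank(M_{q-1}∘⋯∘M_p): M ≅ I[1,2], I[1,3], I[3,3]^2.
μ_θ-semistable layers: μ^(1)=8; μ^(2)=-6

((0, 0, 3); (2, 2, 0))


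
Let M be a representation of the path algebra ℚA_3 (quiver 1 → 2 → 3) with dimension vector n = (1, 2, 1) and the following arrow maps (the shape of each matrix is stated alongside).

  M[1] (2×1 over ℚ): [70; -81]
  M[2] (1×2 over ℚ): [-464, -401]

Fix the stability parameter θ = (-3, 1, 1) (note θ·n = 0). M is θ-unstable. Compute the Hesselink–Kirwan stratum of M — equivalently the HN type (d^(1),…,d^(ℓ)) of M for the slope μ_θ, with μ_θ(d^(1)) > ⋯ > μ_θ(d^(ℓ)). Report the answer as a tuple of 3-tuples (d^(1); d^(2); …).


Via rank(M_{q-1}∘⋯∘M_p): M ≅ I[1,3], I[2,2].
μ_θ-semistable layers: μ^(1)=1; μ^(2)=-3

((0, 2, 1); (1, 0, 0))


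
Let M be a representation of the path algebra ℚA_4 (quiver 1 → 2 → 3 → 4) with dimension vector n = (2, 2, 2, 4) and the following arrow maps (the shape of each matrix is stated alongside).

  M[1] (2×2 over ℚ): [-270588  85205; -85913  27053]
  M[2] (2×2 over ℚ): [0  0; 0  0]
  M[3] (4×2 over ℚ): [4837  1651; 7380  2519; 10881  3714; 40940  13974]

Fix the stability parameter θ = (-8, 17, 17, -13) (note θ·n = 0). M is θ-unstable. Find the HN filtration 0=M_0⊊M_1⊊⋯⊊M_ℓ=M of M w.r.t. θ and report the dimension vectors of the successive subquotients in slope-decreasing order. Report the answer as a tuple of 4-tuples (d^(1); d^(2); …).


Barcode: M ≅ I[1,2]^2, I[3,4]^2, I[4,4]^2. HN layers by μ_θ (4 steps, strictly decreasing):
  μ^(1)=17; μ^(2)=2; μ^(3)=-8; μ^(4)=-13

((0, 2, 0, 0); (0, 0, 2, 2); (2, 0, 0, 0); (0, 0, 0, 2))


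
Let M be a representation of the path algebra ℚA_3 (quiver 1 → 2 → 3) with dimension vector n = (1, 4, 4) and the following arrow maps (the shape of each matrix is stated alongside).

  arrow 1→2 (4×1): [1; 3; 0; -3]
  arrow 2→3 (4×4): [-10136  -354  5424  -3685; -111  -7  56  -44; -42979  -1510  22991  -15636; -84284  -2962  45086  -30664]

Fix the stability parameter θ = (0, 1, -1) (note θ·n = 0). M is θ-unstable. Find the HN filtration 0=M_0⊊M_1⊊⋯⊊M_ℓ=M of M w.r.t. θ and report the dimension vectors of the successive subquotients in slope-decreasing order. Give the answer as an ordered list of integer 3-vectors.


Interval decomposition of M: I[1,3], I[2,2], I[2,3]^2, I[3,3].
HN type (ℓ=3): μ^(1)=1; μ^(2)=0; μ^(3)=-1

((0, 1, 0); (1, 3, 3); (0, 0, 1))


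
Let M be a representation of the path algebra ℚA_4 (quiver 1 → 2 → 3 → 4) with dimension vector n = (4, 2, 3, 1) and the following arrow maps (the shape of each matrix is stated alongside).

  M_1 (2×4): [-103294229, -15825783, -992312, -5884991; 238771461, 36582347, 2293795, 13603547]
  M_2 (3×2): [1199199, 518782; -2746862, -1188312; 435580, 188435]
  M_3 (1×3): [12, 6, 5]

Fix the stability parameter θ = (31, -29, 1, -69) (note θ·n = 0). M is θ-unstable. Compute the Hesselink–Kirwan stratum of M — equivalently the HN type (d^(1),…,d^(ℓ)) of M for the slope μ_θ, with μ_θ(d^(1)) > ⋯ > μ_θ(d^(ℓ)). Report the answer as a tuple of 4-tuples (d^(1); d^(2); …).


Interval decomposition of M: I[1,1]^2, I[1,3], I[1,4], I[3,3].
HN type (ℓ=3): μ^(1)=31; μ^(2)=1; μ^(3)=-33/2

((2, 0, 0, 0); (1, 1, 2, 0); (1, 1, 1, 1))


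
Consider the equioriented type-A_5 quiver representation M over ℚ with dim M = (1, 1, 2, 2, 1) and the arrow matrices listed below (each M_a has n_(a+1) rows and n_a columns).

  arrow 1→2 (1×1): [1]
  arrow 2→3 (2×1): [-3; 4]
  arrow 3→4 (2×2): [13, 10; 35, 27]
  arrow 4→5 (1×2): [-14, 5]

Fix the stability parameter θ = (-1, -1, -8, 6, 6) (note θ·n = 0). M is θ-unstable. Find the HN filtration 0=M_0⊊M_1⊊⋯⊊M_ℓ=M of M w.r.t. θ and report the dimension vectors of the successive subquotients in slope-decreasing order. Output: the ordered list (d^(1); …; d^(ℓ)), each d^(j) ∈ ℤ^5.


Interval decomposition of M: I[1,5], I[3,4].
HN type (ℓ=3): μ^(1)=6; μ^(2)=-10/3; μ^(3)=-8

((0, 0, 0, 2, 1); (1, 1, 1, 0, 0); (0, 0, 1, 0, 0))


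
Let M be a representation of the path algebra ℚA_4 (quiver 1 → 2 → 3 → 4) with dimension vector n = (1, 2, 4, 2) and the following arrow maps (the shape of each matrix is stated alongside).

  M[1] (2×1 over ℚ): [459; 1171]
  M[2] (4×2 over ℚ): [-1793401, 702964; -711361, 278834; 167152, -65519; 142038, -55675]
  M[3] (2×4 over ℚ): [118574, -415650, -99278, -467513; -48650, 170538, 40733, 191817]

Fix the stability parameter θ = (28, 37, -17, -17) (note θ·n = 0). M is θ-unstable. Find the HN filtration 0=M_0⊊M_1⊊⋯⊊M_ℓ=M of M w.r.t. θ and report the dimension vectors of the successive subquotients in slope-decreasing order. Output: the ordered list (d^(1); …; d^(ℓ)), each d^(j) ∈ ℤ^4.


Via rank(M_{q-1}∘⋯∘M_p): M ≅ I[1,4], I[2,4], I[3,3]^2.
μ_θ-semistable layers: μ^(1)=31/4; μ^(2)=1; μ^(3)=-17

((1, 1, 1, 1); (0, 1, 1, 1); (0, 0, 2, 0))


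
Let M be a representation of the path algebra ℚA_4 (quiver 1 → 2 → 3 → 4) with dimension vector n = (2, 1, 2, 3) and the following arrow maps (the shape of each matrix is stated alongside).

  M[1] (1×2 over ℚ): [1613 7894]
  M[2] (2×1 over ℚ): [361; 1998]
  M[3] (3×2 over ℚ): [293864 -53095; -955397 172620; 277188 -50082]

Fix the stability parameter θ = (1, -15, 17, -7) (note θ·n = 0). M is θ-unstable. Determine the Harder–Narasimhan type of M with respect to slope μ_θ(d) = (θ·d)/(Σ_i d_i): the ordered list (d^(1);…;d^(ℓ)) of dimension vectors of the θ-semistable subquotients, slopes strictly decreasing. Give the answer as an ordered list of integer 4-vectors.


Interval decomposition of M: I[1,1], I[1,4], I[3,4], I[4,4].
HN type (ℓ=3): μ^(1)=5; μ^(2)=1; μ^(3)=-7

((0, 0, 2, 2); (1, 0, 0, 0); (1, 1, 0, 1))


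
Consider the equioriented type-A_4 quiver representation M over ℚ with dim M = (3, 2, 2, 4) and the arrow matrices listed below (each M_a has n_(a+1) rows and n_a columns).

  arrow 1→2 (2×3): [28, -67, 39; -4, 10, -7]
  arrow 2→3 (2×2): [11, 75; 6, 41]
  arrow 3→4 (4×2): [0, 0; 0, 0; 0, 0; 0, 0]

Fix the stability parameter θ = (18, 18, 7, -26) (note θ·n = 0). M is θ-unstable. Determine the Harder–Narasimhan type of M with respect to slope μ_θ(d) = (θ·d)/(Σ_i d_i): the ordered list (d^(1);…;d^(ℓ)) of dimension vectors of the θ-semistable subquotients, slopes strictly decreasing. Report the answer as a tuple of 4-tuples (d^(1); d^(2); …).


Barcode: M ≅ I[1,1], I[1,3]^2, I[4,4]^4. HN layers by μ_θ (3 steps, strictly decreasing):
  μ^(1)=18; μ^(2)=43/3; μ^(3)=-26

((1, 0, 0, 0); (2, 2, 2, 0); (0, 0, 0, 4))


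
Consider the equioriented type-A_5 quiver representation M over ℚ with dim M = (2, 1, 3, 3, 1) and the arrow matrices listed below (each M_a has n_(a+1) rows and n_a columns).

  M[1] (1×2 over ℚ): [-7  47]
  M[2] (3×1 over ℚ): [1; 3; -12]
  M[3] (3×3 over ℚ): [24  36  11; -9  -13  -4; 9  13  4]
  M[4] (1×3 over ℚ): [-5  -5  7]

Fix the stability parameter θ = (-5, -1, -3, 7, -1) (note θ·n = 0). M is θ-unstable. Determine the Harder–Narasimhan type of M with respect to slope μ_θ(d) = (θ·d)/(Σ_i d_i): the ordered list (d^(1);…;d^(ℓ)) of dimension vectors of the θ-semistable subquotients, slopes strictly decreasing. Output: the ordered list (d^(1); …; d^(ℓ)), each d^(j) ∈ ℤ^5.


Interval decomposition of M: I[1,1], I[1,3], I[3,4], I[3,5], I[4,4].
HN type (ℓ=5): μ^(1)=7; μ^(2)=3; μ^(3)=-2; μ^(4)=-3; μ^(5)=-5

((0, 0, 0, 2, 0); (0, 0, 0, 1, 1); (0, 1, 1, 0, 0); (0, 0, 2, 0, 0); (2, 0, 0, 0, 0))


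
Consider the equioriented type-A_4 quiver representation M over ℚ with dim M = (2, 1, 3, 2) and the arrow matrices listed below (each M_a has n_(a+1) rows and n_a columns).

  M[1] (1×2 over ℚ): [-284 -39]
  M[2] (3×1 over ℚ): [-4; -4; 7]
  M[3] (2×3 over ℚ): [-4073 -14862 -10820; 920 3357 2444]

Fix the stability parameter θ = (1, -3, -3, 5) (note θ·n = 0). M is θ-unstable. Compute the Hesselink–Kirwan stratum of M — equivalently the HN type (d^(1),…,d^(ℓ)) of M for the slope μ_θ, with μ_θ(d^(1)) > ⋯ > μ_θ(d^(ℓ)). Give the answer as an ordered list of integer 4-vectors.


Interval decomposition of M: I[1,1], I[1,3], I[3,4]^2.
HN type (ℓ=4): μ^(1)=5; μ^(2)=1; μ^(3)=-5/3; μ^(4)=-3

((0, 0, 0, 2); (1, 0, 0, 0); (1, 1, 1, 0); (0, 0, 2, 0))


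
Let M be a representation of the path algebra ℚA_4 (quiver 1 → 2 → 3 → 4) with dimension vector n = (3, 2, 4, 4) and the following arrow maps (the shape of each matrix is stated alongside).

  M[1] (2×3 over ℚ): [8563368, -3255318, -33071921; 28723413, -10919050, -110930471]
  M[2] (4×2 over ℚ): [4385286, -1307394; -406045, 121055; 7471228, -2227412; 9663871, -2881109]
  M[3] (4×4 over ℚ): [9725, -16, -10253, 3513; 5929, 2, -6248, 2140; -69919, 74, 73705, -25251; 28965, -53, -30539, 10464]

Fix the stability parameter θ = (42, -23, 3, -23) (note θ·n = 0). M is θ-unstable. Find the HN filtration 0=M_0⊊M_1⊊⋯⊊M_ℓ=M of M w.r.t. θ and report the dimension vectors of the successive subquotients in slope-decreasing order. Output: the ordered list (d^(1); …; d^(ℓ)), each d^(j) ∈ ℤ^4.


Interval decomposition of M: I[1,1], I[1,2], I[1,4], I[3,3], I[3,4]^2, I[4,4].
HN type (ℓ=6): μ^(1)=42; μ^(2)=19/2; μ^(3)=3; μ^(4)=-1/4; μ^(5)=-10; μ^(6)=-23

((1, 0, 0, 0); (1, 1, 0, 0); (0, 0, 1, 0); (1, 1, 1, 1); (0, 0, 2, 2); (0, 0, 0, 1))


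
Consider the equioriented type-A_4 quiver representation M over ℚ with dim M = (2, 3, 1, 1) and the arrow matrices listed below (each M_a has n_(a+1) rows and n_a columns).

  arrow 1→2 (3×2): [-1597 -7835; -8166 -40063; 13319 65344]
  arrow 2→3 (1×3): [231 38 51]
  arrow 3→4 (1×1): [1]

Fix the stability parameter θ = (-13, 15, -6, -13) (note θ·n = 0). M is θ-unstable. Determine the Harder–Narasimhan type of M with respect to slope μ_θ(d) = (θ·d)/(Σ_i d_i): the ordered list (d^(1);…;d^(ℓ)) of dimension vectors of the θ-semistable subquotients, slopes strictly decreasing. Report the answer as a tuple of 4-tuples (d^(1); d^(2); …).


Via rank(M_{q-1}∘⋯∘M_p): M ≅ I[1,2], I[1,4], I[2,2].
μ_θ-semistable layers: μ^(1)=15; μ^(2)=-4/3; μ^(3)=-13

((0, 2, 0, 0); (0, 1, 1, 1); (2, 0, 0, 0))


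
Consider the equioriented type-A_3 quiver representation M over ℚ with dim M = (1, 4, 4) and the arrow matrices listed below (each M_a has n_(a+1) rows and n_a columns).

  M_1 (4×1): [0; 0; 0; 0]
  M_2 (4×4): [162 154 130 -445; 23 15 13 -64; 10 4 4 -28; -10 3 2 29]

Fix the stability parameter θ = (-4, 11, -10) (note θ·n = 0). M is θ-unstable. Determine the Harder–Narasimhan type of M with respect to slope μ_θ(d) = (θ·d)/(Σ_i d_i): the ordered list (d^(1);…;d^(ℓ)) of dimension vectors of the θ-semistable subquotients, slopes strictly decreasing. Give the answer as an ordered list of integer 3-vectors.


Via rank(M_{q-1}∘⋯∘M_p): M ≅ I[1,1], I[2,3]^4.
μ_θ-semistable layers: μ^(1)=1/2; μ^(2)=-4

((0, 4, 4); (1, 0, 0))


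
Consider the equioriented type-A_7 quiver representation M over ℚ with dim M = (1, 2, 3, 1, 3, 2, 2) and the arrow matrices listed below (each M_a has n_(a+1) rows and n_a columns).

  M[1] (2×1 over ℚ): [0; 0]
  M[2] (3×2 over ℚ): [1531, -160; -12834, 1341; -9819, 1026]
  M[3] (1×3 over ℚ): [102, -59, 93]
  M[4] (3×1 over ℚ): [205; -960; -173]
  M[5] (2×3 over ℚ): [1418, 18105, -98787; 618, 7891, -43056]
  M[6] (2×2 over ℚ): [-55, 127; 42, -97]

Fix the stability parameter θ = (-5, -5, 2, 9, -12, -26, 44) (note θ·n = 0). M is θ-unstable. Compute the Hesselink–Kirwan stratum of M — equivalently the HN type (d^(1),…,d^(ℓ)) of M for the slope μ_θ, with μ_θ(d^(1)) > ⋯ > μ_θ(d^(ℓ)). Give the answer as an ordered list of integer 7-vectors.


Barcode: M ≅ I[1,1], I[2,3], I[2,7], I[3,3], I[5,5], I[5,7]. HN layers by μ_θ (6 steps, strictly decreasing):
  μ^(1)=44; μ^(2)=2; μ^(3)=-5; μ^(4)=-32/5; μ^(5)=-12; μ^(6)=-19

((0, 0, 0, 0, 0, 0, 2); (0, 0, 2, 0, 0, 0, 0); (1, 1, 0, 0, 0, 0, 0); (0, 1, 1, 1, 1, 1, 0); (0, 0, 0, 0, 1, 0, 0); (0, 0, 0, 0, 1, 1, 0))


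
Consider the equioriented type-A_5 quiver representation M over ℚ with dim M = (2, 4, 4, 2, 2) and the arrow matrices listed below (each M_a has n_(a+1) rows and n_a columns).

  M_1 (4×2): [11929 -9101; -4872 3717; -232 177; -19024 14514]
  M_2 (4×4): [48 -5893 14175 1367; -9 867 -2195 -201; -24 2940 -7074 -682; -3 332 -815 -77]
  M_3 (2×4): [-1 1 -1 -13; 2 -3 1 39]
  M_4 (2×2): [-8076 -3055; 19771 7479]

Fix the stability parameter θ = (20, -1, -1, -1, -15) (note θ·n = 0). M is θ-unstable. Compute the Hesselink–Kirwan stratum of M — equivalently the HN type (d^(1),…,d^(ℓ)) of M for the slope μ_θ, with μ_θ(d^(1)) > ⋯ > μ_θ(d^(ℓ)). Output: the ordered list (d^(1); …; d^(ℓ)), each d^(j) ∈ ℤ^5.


Barcode: M ≅ I[1,3], I[1,5], I[2,2], I[2,5], I[3,3]. HN layers by μ_θ (4 steps, strictly decreasing):
  μ^(1)=6; μ^(2)=2/5; μ^(3)=-1; μ^(4)=-9/2

((1, 1, 1, 0, 0); (1, 1, 1, 1, 1); (0, 1, 1, 0, 0); (0, 1, 1, 1, 1))


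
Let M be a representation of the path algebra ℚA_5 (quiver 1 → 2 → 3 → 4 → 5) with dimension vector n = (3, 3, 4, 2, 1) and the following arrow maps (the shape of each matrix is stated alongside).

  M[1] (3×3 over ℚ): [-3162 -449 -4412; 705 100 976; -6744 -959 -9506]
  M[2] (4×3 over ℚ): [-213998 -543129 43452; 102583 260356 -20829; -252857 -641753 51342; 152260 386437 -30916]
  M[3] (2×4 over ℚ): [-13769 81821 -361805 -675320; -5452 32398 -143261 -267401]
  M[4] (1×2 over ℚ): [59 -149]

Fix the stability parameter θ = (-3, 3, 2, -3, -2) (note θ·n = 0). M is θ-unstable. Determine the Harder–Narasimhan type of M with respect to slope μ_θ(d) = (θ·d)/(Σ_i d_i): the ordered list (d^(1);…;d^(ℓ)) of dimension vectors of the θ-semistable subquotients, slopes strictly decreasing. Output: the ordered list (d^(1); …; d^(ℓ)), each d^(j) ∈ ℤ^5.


Interval decomposition of M: I[1,3], I[1,4], I[1,5], I[3,3].
HN type (ℓ=5): μ^(1)=5/2; μ^(2)=2; μ^(3)=2/3; μ^(4)=0; μ^(5)=-3

((0, 1, 1, 0, 0); (0, 0, 1, 0, 0); (0, 1, 1, 1, 0); (0, 1, 1, 1, 1); (3, 0, 0, 0, 0))


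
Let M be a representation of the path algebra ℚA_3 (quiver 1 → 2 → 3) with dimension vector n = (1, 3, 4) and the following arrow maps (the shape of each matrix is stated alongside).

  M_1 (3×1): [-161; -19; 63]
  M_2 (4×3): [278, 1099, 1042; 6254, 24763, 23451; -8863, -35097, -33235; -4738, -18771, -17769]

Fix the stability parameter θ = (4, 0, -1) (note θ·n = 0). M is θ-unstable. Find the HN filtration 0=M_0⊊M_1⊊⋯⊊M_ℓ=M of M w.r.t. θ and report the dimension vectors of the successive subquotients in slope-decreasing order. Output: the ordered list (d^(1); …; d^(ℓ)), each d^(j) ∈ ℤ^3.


Barcode: M ≅ I[1,3], I[2,3]^2, I[3,3]. HN layers by μ_θ (3 steps, strictly decreasing):
  μ^(1)=1; μ^(2)=-1/2; μ^(3)=-1

((1, 1, 1); (0, 2, 2); (0, 0, 1))


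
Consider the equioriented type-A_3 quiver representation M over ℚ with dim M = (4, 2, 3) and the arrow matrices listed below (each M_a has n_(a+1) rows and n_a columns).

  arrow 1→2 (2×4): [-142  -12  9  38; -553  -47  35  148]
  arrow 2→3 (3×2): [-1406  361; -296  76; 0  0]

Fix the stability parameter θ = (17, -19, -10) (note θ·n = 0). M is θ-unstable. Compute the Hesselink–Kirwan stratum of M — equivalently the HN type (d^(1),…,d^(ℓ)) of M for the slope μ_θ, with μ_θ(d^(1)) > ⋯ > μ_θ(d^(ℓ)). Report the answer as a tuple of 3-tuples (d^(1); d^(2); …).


Via rank(M_{q-1}∘⋯∘M_p): M ≅ I[1,1]^2, I[1,2], I[1,3], I[3,3]^2.
μ_θ-semistable layers: μ^(1)=17; μ^(2)=-1; μ^(3)=-4; μ^(4)=-10

((2, 0, 0); (1, 1, 0); (1, 1, 1); (0, 0, 2))


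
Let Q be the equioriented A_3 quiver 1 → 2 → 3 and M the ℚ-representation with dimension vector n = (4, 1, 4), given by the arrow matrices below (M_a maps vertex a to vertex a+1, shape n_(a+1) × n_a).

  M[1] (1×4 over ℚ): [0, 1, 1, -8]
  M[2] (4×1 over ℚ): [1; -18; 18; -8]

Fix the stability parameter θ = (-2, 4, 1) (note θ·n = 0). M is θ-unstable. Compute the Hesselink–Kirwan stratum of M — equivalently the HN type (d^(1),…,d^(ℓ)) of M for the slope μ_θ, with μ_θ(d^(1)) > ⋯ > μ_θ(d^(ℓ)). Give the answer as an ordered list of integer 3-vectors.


Interval decomposition of M: I[1,1]^3, I[1,3], I[3,3]^3.
HN type (ℓ=3): μ^(1)=5/2; μ^(2)=1; μ^(3)=-2

((0, 1, 1); (0, 0, 3); (4, 0, 0))


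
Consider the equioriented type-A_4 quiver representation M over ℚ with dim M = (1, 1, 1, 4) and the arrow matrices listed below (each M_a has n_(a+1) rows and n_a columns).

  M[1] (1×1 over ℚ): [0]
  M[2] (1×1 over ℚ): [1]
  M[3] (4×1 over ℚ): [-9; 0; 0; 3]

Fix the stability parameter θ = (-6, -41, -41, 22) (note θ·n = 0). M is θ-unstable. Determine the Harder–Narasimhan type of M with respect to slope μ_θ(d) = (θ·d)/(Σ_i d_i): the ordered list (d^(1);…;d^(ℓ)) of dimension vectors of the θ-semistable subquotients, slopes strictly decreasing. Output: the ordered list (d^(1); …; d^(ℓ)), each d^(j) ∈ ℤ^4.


Interval decomposition of M: I[1,1], I[2,4], I[4,4]^3.
HN type (ℓ=3): μ^(1)=22; μ^(2)=-6; μ^(3)=-41

((0, 0, 0, 4); (1, 0, 0, 0); (0, 1, 1, 0))


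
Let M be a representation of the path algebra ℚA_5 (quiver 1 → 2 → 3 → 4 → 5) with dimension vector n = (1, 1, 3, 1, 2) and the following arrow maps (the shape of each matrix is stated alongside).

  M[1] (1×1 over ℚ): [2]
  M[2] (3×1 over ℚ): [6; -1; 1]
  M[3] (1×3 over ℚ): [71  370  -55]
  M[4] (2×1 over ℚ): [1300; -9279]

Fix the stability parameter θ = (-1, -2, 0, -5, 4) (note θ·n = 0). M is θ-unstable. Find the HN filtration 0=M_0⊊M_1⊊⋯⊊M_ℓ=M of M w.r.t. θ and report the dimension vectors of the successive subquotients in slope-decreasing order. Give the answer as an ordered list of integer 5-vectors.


Interval decomposition of M: I[1,5], I[3,3]^2, I[5,5].
HN type (ℓ=3): μ^(1)=4; μ^(2)=0; μ^(3)=-2

((0, 0, 0, 0, 2); (0, 0, 2, 0, 0); (1, 1, 1, 1, 0))


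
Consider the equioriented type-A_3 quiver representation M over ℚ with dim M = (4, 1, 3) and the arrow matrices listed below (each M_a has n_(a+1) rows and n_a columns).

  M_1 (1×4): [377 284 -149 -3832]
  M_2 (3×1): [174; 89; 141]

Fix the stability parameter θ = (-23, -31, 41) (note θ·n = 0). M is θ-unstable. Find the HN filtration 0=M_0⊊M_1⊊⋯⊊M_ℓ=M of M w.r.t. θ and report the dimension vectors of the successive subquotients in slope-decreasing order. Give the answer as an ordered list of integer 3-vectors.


Interval decomposition of M: I[1,1]^3, I[1,3], I[3,3]^2.
HN type (ℓ=3): μ^(1)=41; μ^(2)=-23; μ^(3)=-27

((0, 0, 3); (3, 0, 0); (1, 1, 0))


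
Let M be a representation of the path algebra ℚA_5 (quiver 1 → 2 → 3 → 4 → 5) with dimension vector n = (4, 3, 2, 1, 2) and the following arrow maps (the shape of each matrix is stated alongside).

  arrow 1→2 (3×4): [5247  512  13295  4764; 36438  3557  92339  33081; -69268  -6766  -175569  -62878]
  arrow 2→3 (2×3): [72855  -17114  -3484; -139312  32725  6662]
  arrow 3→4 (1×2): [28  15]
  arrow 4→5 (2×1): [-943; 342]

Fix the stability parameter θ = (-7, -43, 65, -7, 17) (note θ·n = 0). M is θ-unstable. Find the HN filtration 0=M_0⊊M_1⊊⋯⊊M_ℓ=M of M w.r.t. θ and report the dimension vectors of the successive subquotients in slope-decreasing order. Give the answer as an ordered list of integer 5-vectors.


Barcode: M ≅ I[1,1], I[1,2], I[1,3], I[1,5], I[5,5]. HN layers by μ_θ (5 steps, strictly decreasing):
  μ^(1)=65; μ^(2)=25; μ^(3)=17; μ^(4)=-7; μ^(5)=-25

((0, 0, 1, 0, 0); (0, 0, 1, 1, 1); (0, 0, 0, 0, 1); (1, 0, 0, 0, 0); (3, 3, 0, 0, 0))


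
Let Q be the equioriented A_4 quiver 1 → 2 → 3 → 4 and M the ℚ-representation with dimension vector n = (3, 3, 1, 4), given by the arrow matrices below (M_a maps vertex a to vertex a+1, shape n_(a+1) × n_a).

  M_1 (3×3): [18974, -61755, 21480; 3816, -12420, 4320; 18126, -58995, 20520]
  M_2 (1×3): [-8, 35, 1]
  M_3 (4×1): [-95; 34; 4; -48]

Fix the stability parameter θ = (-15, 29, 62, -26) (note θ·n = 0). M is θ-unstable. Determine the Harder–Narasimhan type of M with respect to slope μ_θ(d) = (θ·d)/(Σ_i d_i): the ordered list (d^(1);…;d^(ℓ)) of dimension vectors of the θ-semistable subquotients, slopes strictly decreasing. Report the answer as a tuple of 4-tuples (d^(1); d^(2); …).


Barcode: M ≅ I[1,1]^2, I[1,4], I[2,2]^2, I[4,4]^3. HN layers by μ_θ (4 steps, strictly decreasing):
  μ^(1)=29; μ^(2)=65/3; μ^(3)=-15; μ^(4)=-26

((0, 2, 0, 0); (0, 1, 1, 1); (3, 0, 0, 0); (0, 0, 0, 3))


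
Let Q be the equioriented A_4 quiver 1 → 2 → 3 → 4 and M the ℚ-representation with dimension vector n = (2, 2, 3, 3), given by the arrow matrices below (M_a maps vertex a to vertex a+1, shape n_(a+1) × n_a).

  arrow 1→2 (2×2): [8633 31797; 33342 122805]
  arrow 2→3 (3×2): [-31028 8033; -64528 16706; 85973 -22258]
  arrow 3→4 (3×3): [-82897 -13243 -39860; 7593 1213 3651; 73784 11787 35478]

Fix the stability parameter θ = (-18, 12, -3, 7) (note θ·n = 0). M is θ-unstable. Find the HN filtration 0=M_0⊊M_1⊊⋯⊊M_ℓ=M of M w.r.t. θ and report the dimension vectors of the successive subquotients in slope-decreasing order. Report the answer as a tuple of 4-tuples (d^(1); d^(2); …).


Barcode: M ≅ I[1,4]^2, I[3,4]. HN layers by μ_θ (4 steps, strictly decreasing):
  μ^(1)=7; μ^(2)=9/2; μ^(3)=-3; μ^(4)=-18

((0, 0, 0, 3); (0, 2, 2, 0); (0, 0, 1, 0); (2, 0, 0, 0))
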